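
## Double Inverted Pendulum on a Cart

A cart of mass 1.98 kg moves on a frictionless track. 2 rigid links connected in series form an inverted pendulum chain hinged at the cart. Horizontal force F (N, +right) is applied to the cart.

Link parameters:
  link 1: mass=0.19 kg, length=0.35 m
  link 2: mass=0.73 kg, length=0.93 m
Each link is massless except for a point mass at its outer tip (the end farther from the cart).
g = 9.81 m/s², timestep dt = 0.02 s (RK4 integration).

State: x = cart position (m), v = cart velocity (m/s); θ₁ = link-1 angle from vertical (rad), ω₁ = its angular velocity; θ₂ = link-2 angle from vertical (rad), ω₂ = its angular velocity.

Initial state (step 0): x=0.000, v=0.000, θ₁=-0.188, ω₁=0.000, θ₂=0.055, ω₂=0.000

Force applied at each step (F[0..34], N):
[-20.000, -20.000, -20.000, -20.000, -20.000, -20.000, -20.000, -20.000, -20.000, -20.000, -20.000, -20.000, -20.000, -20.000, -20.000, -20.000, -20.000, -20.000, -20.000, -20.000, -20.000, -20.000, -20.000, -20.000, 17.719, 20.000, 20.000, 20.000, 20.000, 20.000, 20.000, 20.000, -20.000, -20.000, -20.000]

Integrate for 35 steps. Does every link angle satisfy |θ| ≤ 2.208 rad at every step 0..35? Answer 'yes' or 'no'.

apply F[0]=-20.000 → step 1: x=-0.002, v=-0.186, θ₁=-0.189, ω₁=-0.061, θ₂=0.057, ω₂=0.233
apply F[1]=-20.000 → step 2: x=-0.007, v=-0.372, θ₁=-0.190, ω₁=-0.124, θ₂=0.064, ω₂=0.469
apply F[2]=-20.000 → step 3: x=-0.017, v=-0.558, θ₁=-0.194, ω₁=-0.191, θ₂=0.076, ω₂=0.708
apply F[3]=-20.000 → step 4: x=-0.030, v=-0.745, θ₁=-0.198, ω₁=-0.261, θ₂=0.093, ω₂=0.951
apply F[4]=-20.000 → step 5: x=-0.047, v=-0.932, θ₁=-0.204, ω₁=-0.329, θ₂=0.114, ω₂=1.197
apply F[5]=-20.000 → step 6: x=-0.067, v=-1.120, θ₁=-0.211, ω₁=-0.389, θ₂=0.141, ω₂=1.445
apply F[6]=-20.000 → step 7: x=-0.091, v=-1.309, θ₁=-0.219, ω₁=-0.428, θ₂=0.172, ω₂=1.692
apply F[7]=-20.000 → step 8: x=-0.119, v=-1.500, θ₁=-0.228, ω₁=-0.435, θ₂=0.208, ω₂=1.934
apply F[8]=-20.000 → step 9: x=-0.151, v=-1.691, θ₁=-0.236, ω₁=-0.395, θ₂=0.249, ω₂=2.169
apply F[9]=-20.000 → step 10: x=-0.187, v=-1.883, θ₁=-0.244, ω₁=-0.298, θ₂=0.295, ω₂=2.392
apply F[10]=-20.000 → step 11: x=-0.227, v=-2.076, θ₁=-0.248, ω₁=-0.133, θ₂=0.345, ω₂=2.603
apply F[11]=-20.000 → step 12: x=-0.270, v=-2.271, θ₁=-0.248, ω₁=0.108, θ₂=0.399, ω₂=2.801
apply F[12]=-20.000 → step 13: x=-0.318, v=-2.467, θ₁=-0.243, ω₁=0.432, θ₂=0.457, ω₂=2.984
apply F[13]=-20.000 → step 14: x=-0.369, v=-2.663, θ₁=-0.230, ω₁=0.846, θ₂=0.518, ω₂=3.151
apply F[14]=-20.000 → step 15: x=-0.424, v=-2.861, θ₁=-0.209, ω₁=1.359, θ₂=0.583, ω₂=3.298
apply F[15]=-20.000 → step 16: x=-0.483, v=-3.060, θ₁=-0.175, ω₁=1.980, θ₂=0.650, ω₂=3.418
apply F[16]=-20.000 → step 17: x=-0.546, v=-3.261, θ₁=-0.129, ω₁=2.718, θ₂=0.719, ω₂=3.502
apply F[17]=-20.000 → step 18: x=-0.614, v=-3.463, θ₁=-0.066, ω₁=3.587, θ₂=0.790, ω₂=3.533
apply F[18]=-20.000 → step 19: x=-0.685, v=-3.665, θ₁=0.016, ω₁=4.604, θ₂=0.860, ω₂=3.488
apply F[19]=-20.000 → step 20: x=-0.760, v=-3.865, θ₁=0.120, ω₁=5.796, θ₂=0.929, ω₂=3.335
apply F[20]=-20.000 → step 21: x=-0.840, v=-4.060, θ₁=0.249, ω₁=7.213, θ₂=0.992, ω₂=3.026
apply F[21]=-20.000 → step 22: x=-0.923, v=-4.237, θ₁=0.410, ω₁=8.954, θ₂=1.048, ω₂=2.489
apply F[22]=-20.000 → step 23: x=-1.009, v=-4.367, θ₁=0.611, ω₁=11.192, θ₂=1.090, ω₂=1.627
apply F[23]=-20.000 → step 24: x=-1.096, v=-4.362, θ₁=0.862, ω₁=13.916, θ₂=1.111, ω₂=0.440
apply F[24]=+17.719 → step 25: x=-1.179, v=-3.847, θ₁=1.150, ω₁=14.565, θ₂=1.113, ω₂=-0.022
apply F[25]=+20.000 → step 26: x=-1.250, v=-3.320, θ₁=1.431, ω₁=13.372, θ₂=1.118, ω₂=0.614
apply F[26]=+20.000 → step 27: x=-1.312, v=-2.912, θ₁=1.685, ω₁=12.080, θ₂=1.139, ω₂=1.561
apply F[27]=+20.000 → step 28: x=-1.367, v=-2.575, θ₁=1.917, ω₁=11.173, θ₂=1.180, ω₂=2.488
apply F[28]=+20.000 → step 29: x=-1.416, v=-2.274, θ₁=2.133, ω₁=10.485, θ₂=1.239, ω₂=3.389
apply F[29]=+20.000 → step 30: x=-1.458, v=-1.995, θ₁=2.336, ω₁=9.824, θ₂=1.316, ω₂=4.281
apply F[30]=+20.000 → step 31: x=-1.495, v=-1.735, θ₁=2.525, ω₁=9.034, θ₂=1.410, ω₂=5.160
apply F[31]=+20.000 → step 32: x=-1.528, v=-1.491, θ₁=2.696, ω₁=7.983, θ₂=1.522, ω₂=6.004
apply F[32]=-20.000 → step 33: x=-1.559, v=-1.661, θ₁=2.830, ω₁=5.383, θ₂=1.651, ω₂=6.901
apply F[33]=-20.000 → step 34: x=-1.594, v=-1.844, θ₁=2.908, ω₁=2.336, θ₂=1.797, ω₂=7.658
apply F[34]=-20.000 → step 35: x=-1.633, v=-2.027, θ₁=2.920, ω₁=-1.315, θ₂=1.958, ω₂=8.503
Max |angle| over trajectory = 2.920 rad; bound = 2.208 → exceeded.

Answer: no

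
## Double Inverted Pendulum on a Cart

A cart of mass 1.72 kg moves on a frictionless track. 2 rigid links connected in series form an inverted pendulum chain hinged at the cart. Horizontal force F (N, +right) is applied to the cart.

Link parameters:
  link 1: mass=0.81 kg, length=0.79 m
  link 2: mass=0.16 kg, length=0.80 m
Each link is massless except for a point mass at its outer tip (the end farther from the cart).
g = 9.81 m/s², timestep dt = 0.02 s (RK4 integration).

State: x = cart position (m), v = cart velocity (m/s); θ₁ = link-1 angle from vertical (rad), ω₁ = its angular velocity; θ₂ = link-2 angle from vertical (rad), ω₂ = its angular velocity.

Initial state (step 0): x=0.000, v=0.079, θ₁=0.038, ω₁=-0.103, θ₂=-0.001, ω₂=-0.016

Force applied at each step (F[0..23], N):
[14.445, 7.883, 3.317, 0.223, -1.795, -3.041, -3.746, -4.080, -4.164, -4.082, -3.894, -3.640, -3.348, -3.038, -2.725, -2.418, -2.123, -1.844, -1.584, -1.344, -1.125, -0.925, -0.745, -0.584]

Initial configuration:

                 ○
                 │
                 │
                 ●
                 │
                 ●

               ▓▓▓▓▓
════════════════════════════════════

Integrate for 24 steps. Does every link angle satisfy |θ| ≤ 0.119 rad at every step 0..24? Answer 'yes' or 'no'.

apply F[0]=+14.445 → step 1: x=0.003, v=0.243, θ₁=0.034, ω₁=-0.299, θ₂=-0.001, ω₂=-0.027
apply F[1]=+7.883 → step 2: x=0.009, v=0.331, θ₁=0.027, ω₁=-0.402, θ₂=-0.002, ω₂=-0.037
apply F[2]=+3.317 → step 3: x=0.016, v=0.367, θ₁=0.019, ω₁=-0.441, θ₂=-0.003, ω₂=-0.044
apply F[3]=+0.223 → step 4: x=0.023, v=0.368, θ₁=0.010, ω₁=-0.438, θ₂=-0.004, ω₂=-0.049
apply F[4]=-1.795 → step 5: x=0.030, v=0.347, θ₁=0.001, ω₁=-0.409, θ₂=-0.005, ω₂=-0.052
apply F[5]=-3.041 → step 6: x=0.037, v=0.312, θ₁=-0.006, ω₁=-0.365, θ₂=-0.006, ω₂=-0.053
apply F[6]=-3.746 → step 7: x=0.043, v=0.269, θ₁=-0.013, ω₁=-0.313, θ₂=-0.007, ω₂=-0.052
apply F[7]=-4.080 → step 8: x=0.048, v=0.224, θ₁=-0.019, ω₁=-0.260, θ₂=-0.008, ω₂=-0.049
apply F[8]=-4.164 → step 9: x=0.052, v=0.177, θ₁=-0.024, ω₁=-0.208, θ₂=-0.009, ω₂=-0.046
apply F[9]=-4.082 → step 10: x=0.055, v=0.133, θ₁=-0.027, ω₁=-0.158, θ₂=-0.010, ω₂=-0.041
apply F[10]=-3.894 → step 11: x=0.057, v=0.091, θ₁=-0.030, ω₁=-0.113, θ₂=-0.011, ω₂=-0.035
apply F[11]=-3.640 → step 12: x=0.059, v=0.052, θ₁=-0.032, ω₁=-0.073, θ₂=-0.011, ω₂=-0.029
apply F[12]=-3.348 → step 13: x=0.059, v=0.017, θ₁=-0.033, ω₁=-0.037, θ₂=-0.012, ω₂=-0.023
apply F[13]=-3.038 → step 14: x=0.059, v=-0.015, θ₁=-0.033, ω₁=-0.006, θ₂=-0.012, ω₂=-0.017
apply F[14]=-2.725 → step 15: x=0.059, v=-0.043, θ₁=-0.033, ω₁=0.020, θ₂=-0.012, ω₂=-0.011
apply F[15]=-2.418 → step 16: x=0.058, v=-0.068, θ₁=-0.033, ω₁=0.042, θ₂=-0.013, ω₂=-0.005
apply F[16]=-2.123 → step 17: x=0.056, v=-0.089, θ₁=-0.032, ω₁=0.059, θ₂=-0.013, ω₂=0.001
apply F[17]=-1.844 → step 18: x=0.054, v=-0.107, θ₁=-0.030, ω₁=0.074, θ₂=-0.013, ω₂=0.006
apply F[18]=-1.584 → step 19: x=0.052, v=-0.122, θ₁=-0.029, ω₁=0.085, θ₂=-0.012, ω₂=0.011
apply F[19]=-1.344 → step 20: x=0.049, v=-0.134, θ₁=-0.027, ω₁=0.093, θ₂=-0.012, ω₂=0.016
apply F[20]=-1.125 → step 21: x=0.046, v=-0.145, θ₁=-0.025, ω₁=0.099, θ₂=-0.012, ω₂=0.020
apply F[21]=-0.925 → step 22: x=0.043, v=-0.153, θ₁=-0.023, ω₁=0.102, θ₂=-0.011, ω₂=0.024
apply F[22]=-0.745 → step 23: x=0.040, v=-0.159, θ₁=-0.021, ω₁=0.104, θ₂=-0.011, ω₂=0.027
apply F[23]=-0.584 → step 24: x=0.037, v=-0.164, θ₁=-0.019, ω₁=0.105, θ₂=-0.010, ω₂=0.030
Max |angle| over trajectory = 0.038 rad; bound = 0.119 → within bound.

Answer: yes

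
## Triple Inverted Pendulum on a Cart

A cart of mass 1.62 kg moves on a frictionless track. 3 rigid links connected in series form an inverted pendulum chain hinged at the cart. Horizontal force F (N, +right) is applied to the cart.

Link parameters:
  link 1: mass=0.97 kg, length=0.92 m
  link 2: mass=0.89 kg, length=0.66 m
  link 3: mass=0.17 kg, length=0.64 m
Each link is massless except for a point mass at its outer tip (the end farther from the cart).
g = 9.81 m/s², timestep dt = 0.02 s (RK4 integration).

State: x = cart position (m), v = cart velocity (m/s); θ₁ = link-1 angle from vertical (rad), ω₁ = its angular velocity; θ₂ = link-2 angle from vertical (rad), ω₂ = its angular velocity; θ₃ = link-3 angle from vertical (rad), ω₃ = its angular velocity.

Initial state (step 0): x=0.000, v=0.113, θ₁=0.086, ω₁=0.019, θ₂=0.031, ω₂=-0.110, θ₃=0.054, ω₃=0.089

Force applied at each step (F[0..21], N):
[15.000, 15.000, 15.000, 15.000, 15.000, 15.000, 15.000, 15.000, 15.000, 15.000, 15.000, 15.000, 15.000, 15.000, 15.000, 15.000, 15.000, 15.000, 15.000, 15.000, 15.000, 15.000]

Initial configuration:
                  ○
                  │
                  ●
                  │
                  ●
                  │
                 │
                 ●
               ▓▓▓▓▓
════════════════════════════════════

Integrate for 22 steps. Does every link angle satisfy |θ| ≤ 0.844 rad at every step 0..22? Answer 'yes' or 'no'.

Answer: yes

Derivation:
apply F[0]=+15.000 → step 1: x=0.004, v=0.276, θ₁=0.085, ω₁=-0.125, θ₂=0.028, ω₂=-0.148, θ₃=0.056, ω₃=0.099
apply F[1]=+15.000 → step 2: x=0.011, v=0.439, θ₁=0.081, ω₁=-0.271, θ₂=0.025, ω₂=-0.187, θ₃=0.058, ω₃=0.110
apply F[2]=+15.000 → step 3: x=0.021, v=0.605, θ₁=0.074, ω₁=-0.420, θ₂=0.021, ω₂=-0.225, θ₃=0.060, ω₃=0.124
apply F[3]=+15.000 → step 4: x=0.035, v=0.772, θ₁=0.064, ω₁=-0.575, θ₂=0.016, ω₂=-0.260, θ₃=0.063, ω₃=0.140
apply F[4]=+15.000 → step 5: x=0.052, v=0.943, θ₁=0.051, ω₁=-0.738, θ₂=0.011, ω₂=-0.291, θ₃=0.066, ω₃=0.159
apply F[5]=+15.000 → step 6: x=0.073, v=1.118, θ₁=0.035, ω₁=-0.910, θ₂=0.004, ω₂=-0.315, θ₃=0.069, ω₃=0.180
apply F[6]=+15.000 → step 7: x=0.097, v=1.298, θ₁=0.015, ω₁=-1.095, θ₂=-0.002, ω₂=-0.333, θ₃=0.073, ω₃=0.203
apply F[7]=+15.000 → step 8: x=0.125, v=1.482, θ₁=-0.009, ω₁=-1.293, θ₂=-0.009, ω₂=-0.341, θ₃=0.077, ω₃=0.229
apply F[8]=+15.000 → step 9: x=0.156, v=1.672, θ₁=-0.037, ω₁=-1.506, θ₂=-0.016, ω₂=-0.340, θ₃=0.082, ω₃=0.255
apply F[9]=+15.000 → step 10: x=0.192, v=1.866, θ₁=-0.070, ω₁=-1.734, θ₂=-0.022, ω₂=-0.329, θ₃=0.088, ω₃=0.281
apply F[10]=+15.000 → step 11: x=0.231, v=2.063, θ₁=-0.107, ω₁=-1.975, θ₂=-0.029, ω₂=-0.311, θ₃=0.093, ω₃=0.305
apply F[11]=+15.000 → step 12: x=0.274, v=2.262, θ₁=-0.149, ω₁=-2.226, θ₂=-0.035, ω₂=-0.288, θ₃=0.100, ω₃=0.325
apply F[12]=+15.000 → step 13: x=0.322, v=2.459, θ₁=-0.196, ω₁=-2.482, θ₂=-0.040, ω₂=-0.267, θ₃=0.106, ω₃=0.339
apply F[13]=+15.000 → step 14: x=0.373, v=2.651, θ₁=-0.248, ω₁=-2.736, θ₂=-0.045, ω₂=-0.255, θ₃=0.113, ω₃=0.346
apply F[14]=+15.000 → step 15: x=0.428, v=2.832, θ₁=-0.305, ω₁=-2.980, θ₂=-0.051, ω₂=-0.263, θ₃=0.120, ω₃=0.342
apply F[15]=+15.000 → step 16: x=0.486, v=2.999, θ₁=-0.367, ω₁=-3.208, θ₂=-0.056, ω₂=-0.299, θ₃=0.127, ω₃=0.328
apply F[16]=+15.000 → step 17: x=0.547, v=3.149, θ₁=-0.433, ω₁=-3.414, θ₂=-0.063, ω₂=-0.372, θ₃=0.133, ω₃=0.304
apply F[17]=+15.000 → step 18: x=0.612, v=3.280, θ₁=-0.503, ω₁=-3.597, θ₂=-0.071, ω₂=-0.485, θ₃=0.139, ω₃=0.271
apply F[18]=+15.000 → step 19: x=0.678, v=3.392, θ₁=-0.577, ω₁=-3.755, θ₂=-0.082, ω₂=-0.641, θ₃=0.144, ω₃=0.229
apply F[19]=+15.000 → step 20: x=0.747, v=3.484, θ₁=-0.654, ω₁=-3.891, θ₂=-0.097, ω₂=-0.839, θ₃=0.148, ω₃=0.180
apply F[20]=+15.000 → step 21: x=0.818, v=3.556, θ₁=-0.733, ω₁=-4.008, θ₂=-0.116, ω₂=-1.076, θ₃=0.151, ω₃=0.122
apply F[21]=+15.000 → step 22: x=0.889, v=3.611, θ₁=-0.814, ω₁=-4.109, θ₂=-0.140, ω₂=-1.351, θ₃=0.153, ω₃=0.056
Max |angle| over trajectory = 0.814 rad; bound = 0.844 → within bound.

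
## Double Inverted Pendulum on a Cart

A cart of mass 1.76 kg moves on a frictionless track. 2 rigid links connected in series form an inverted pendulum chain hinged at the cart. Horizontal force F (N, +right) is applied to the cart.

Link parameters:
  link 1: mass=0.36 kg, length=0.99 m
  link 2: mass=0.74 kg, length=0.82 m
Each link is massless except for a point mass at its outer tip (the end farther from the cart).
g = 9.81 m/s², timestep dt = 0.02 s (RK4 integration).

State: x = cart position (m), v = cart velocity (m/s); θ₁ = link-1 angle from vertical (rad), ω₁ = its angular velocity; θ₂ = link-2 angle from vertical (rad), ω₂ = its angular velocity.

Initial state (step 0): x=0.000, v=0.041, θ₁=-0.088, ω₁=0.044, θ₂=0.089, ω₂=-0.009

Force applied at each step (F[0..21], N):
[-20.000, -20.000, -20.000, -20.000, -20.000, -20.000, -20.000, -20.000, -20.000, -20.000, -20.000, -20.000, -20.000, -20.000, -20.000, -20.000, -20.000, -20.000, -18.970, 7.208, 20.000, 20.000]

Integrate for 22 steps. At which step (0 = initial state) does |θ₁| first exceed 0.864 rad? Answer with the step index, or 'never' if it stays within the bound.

Answer: never

Derivation:
apply F[0]=-20.000 → step 1: x=-0.001, v=-0.175, θ₁=-0.086, ω₁=0.172, θ₂=0.090, ω₂=0.123
apply F[1]=-20.000 → step 2: x=-0.007, v=-0.392, θ₁=-0.081, ω₁=0.303, θ₂=0.094, ω₂=0.252
apply F[2]=-20.000 → step 3: x=-0.017, v=-0.610, θ₁=-0.074, ω₁=0.437, θ₂=0.100, ω₂=0.380
apply F[3]=-20.000 → step 4: x=-0.031, v=-0.829, θ₁=-0.064, ω₁=0.577, θ₂=0.109, ω₂=0.503
apply F[4]=-20.000 → step 5: x=-0.050, v=-1.050, θ₁=-0.051, ω₁=0.724, θ₂=0.120, ω₂=0.621
apply F[5]=-20.000 → step 6: x=-0.073, v=-1.272, θ₁=-0.035, ω₁=0.879, θ₂=0.134, ω₂=0.733
apply F[6]=-20.000 → step 7: x=-0.101, v=-1.497, θ₁=-0.015, ω₁=1.046, θ₂=0.150, ω₂=0.836
apply F[7]=-20.000 → step 8: x=-0.133, v=-1.724, θ₁=0.007, ω₁=1.224, θ₂=0.167, ω₂=0.930
apply F[8]=-20.000 → step 9: x=-0.170, v=-1.953, θ₁=0.034, ω₁=1.416, θ₂=0.187, ω₂=1.011
apply F[9]=-20.000 → step 10: x=-0.211, v=-2.183, θ₁=0.064, ω₁=1.623, θ₂=0.208, ω₂=1.078
apply F[10]=-20.000 → step 11: x=-0.257, v=-2.416, θ₁=0.099, ω₁=1.847, θ₂=0.230, ω₂=1.129
apply F[11]=-20.000 → step 12: x=-0.308, v=-2.648, θ₁=0.138, ω₁=2.087, θ₂=0.253, ω₂=1.163
apply F[12]=-20.000 → step 13: x=-0.363, v=-2.880, θ₁=0.182, ω₁=2.341, θ₂=0.276, ω₂=1.180
apply F[13]=-20.000 → step 14: x=-0.423, v=-3.108, θ₁=0.232, ω₁=2.607, θ₂=0.300, ω₂=1.183
apply F[14]=-20.000 → step 15: x=-0.488, v=-3.330, θ₁=0.287, ω₁=2.879, θ₂=0.323, ω₂=1.177
apply F[15]=-20.000 → step 16: x=-0.556, v=-3.543, θ₁=0.347, ω₁=3.147, θ₂=0.347, ω₂=1.173
apply F[16]=-20.000 → step 17: x=-0.629, v=-3.743, θ₁=0.412, ω₁=3.402, θ₂=0.370, ω₂=1.182
apply F[17]=-20.000 → step 18: x=-0.706, v=-3.926, θ₁=0.483, ω₁=3.632, θ₂=0.394, ω₂=1.222
apply F[18]=-18.970 → step 19: x=-0.786, v=-4.081, θ₁=0.557, ω₁=3.819, θ₂=0.420, ω₂=1.304
apply F[19]=+7.208 → step 20: x=-0.867, v=-3.971, θ₁=0.634, ω₁=3.809, θ₂=0.446, ω₂=1.352
apply F[20]=+20.000 → step 21: x=-0.944, v=-3.742, θ₁=0.709, ω₁=3.745, θ₂=0.473, ω₂=1.356
apply F[21]=+20.000 → step 22: x=-1.016, v=-3.516, θ₁=0.784, ω₁=3.708, θ₂=0.500, ω₂=1.353
max |θ₁| = 0.784 ≤ 0.864 over all 23 states.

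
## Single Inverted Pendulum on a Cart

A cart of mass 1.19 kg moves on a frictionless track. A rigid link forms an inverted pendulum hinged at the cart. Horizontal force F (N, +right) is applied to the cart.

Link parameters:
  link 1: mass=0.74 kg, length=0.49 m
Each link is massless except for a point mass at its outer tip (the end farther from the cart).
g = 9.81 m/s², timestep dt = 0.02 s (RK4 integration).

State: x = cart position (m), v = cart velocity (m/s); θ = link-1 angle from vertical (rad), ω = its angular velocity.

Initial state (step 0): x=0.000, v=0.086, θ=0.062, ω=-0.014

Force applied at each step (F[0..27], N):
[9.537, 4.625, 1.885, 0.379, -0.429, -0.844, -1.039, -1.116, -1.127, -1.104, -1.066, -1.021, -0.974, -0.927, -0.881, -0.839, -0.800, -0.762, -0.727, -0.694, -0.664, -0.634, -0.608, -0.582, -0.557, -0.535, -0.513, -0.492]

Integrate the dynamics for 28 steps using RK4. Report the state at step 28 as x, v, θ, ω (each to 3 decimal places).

Answer: x=0.102, v=0.054, θ=-0.022, ω=0.020

Derivation:
apply F[0]=+9.537 → step 1: x=0.003, v=0.239, θ=0.059, ω=-0.300
apply F[1]=+4.625 → step 2: x=0.009, v=0.309, θ=0.052, ω=-0.423
apply F[2]=+1.885 → step 3: x=0.015, v=0.335, θ=0.043, ω=-0.457
apply F[3]=+0.379 → step 4: x=0.022, v=0.337, θ=0.034, ω=-0.445
apply F[4]=-0.429 → step 5: x=0.029, v=0.326, θ=0.025, ω=-0.411
apply F[5]=-0.844 → step 6: x=0.035, v=0.310, θ=0.018, ω=-0.368
apply F[6]=-1.039 → step 7: x=0.041, v=0.290, θ=0.011, ω=-0.324
apply F[7]=-1.116 → step 8: x=0.046, v=0.271, θ=0.005, ω=-0.280
apply F[8]=-1.127 → step 9: x=0.052, v=0.252, θ=-0.001, ω=-0.240
apply F[9]=-1.104 → step 10: x=0.057, v=0.233, θ=-0.005, ω=-0.204
apply F[10]=-1.066 → step 11: x=0.061, v=0.216, θ=-0.009, ω=-0.172
apply F[11]=-1.021 → step 12: x=0.065, v=0.200, θ=-0.012, ω=-0.144
apply F[12]=-0.974 → step 13: x=0.069, v=0.186, θ=-0.015, ω=-0.119
apply F[13]=-0.927 → step 14: x=0.073, v=0.172, θ=-0.017, ω=-0.098
apply F[14]=-0.881 → step 15: x=0.076, v=0.159, θ=-0.019, ω=-0.079
apply F[15]=-0.839 → step 16: x=0.079, v=0.148, θ=-0.020, ω=-0.063
apply F[16]=-0.800 → step 17: x=0.082, v=0.137, θ=-0.021, ω=-0.049
apply F[17]=-0.762 → step 18: x=0.085, v=0.127, θ=-0.022, ω=-0.037
apply F[18]=-0.727 → step 19: x=0.087, v=0.117, θ=-0.023, ω=-0.026
apply F[19]=-0.694 → step 20: x=0.089, v=0.108, θ=-0.023, ω=-0.017
apply F[20]=-0.664 → step 21: x=0.091, v=0.100, θ=-0.023, ω=-0.010
apply F[21]=-0.634 → step 22: x=0.093, v=0.092, θ=-0.023, ω=-0.003
apply F[22]=-0.608 → step 23: x=0.095, v=0.085, θ=-0.023, ω=0.003
apply F[23]=-0.582 → step 24: x=0.097, v=0.078, θ=-0.023, ω=0.007
apply F[24]=-0.557 → step 25: x=0.098, v=0.071, θ=-0.023, ω=0.011
apply F[25]=-0.535 → step 26: x=0.099, v=0.065, θ=-0.023, ω=0.015
apply F[26]=-0.513 → step 27: x=0.101, v=0.059, θ=-0.023, ω=0.017
apply F[27]=-0.492 → step 28: x=0.102, v=0.054, θ=-0.022, ω=0.020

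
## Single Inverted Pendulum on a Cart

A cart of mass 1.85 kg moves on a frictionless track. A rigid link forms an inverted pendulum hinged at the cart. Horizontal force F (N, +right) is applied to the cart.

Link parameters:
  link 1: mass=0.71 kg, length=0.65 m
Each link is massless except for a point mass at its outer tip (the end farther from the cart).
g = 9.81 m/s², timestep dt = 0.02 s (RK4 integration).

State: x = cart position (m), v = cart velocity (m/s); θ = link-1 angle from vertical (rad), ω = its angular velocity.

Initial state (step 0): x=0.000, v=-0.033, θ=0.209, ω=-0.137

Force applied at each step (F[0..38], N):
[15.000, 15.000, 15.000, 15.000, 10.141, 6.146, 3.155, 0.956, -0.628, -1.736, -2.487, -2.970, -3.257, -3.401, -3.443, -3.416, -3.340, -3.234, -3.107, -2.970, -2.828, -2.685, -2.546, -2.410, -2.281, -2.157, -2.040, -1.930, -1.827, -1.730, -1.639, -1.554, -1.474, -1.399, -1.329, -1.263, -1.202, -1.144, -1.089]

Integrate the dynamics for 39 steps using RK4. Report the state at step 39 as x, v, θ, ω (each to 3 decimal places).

Answer: x=0.265, v=0.027, θ=-0.038, ω=0.047

Derivation:
apply F[0]=+15.000 → step 1: x=0.001, v=0.112, θ=0.205, ω=-0.293
apply F[1]=+15.000 → step 2: x=0.004, v=0.257, θ=0.197, ω=-0.452
apply F[2]=+15.000 → step 3: x=0.011, v=0.403, θ=0.187, ω=-0.615
apply F[3]=+15.000 → step 4: x=0.021, v=0.551, θ=0.173, ω=-0.784
apply F[4]=+10.141 → step 5: x=0.033, v=0.648, θ=0.156, ω=-0.882
apply F[5]=+6.146 → step 6: x=0.046, v=0.704, θ=0.138, ω=-0.922
apply F[6]=+3.155 → step 7: x=0.060, v=0.728, θ=0.120, ω=-0.922
apply F[7]=+0.956 → step 8: x=0.075, v=0.731, θ=0.101, ω=-0.892
apply F[8]=-0.628 → step 9: x=0.090, v=0.718, θ=0.084, ω=-0.844
apply F[9]=-1.736 → step 10: x=0.104, v=0.693, θ=0.068, ω=-0.784
apply F[10]=-2.487 → step 11: x=0.117, v=0.662, θ=0.053, ω=-0.718
apply F[11]=-2.970 → step 12: x=0.130, v=0.627, θ=0.039, ω=-0.650
apply F[12]=-3.257 → step 13: x=0.142, v=0.589, θ=0.027, ω=-0.582
apply F[13]=-3.401 → step 14: x=0.154, v=0.551, θ=0.016, ω=-0.517
apply F[14]=-3.443 → step 15: x=0.164, v=0.513, θ=0.006, ω=-0.455
apply F[15]=-3.416 → step 16: x=0.174, v=0.476, θ=-0.002, ω=-0.397
apply F[16]=-3.340 → step 17: x=0.183, v=0.440, θ=-0.010, ω=-0.344
apply F[17]=-3.234 → step 18: x=0.192, v=0.406, θ=-0.016, ω=-0.296
apply F[18]=-3.107 → step 19: x=0.200, v=0.374, θ=-0.022, ω=-0.252
apply F[19]=-2.970 → step 20: x=0.207, v=0.344, θ=-0.026, ω=-0.213
apply F[20]=-2.828 → step 21: x=0.213, v=0.315, θ=-0.030, ω=-0.178
apply F[21]=-2.685 → step 22: x=0.219, v=0.289, θ=-0.033, ω=-0.146
apply F[22]=-2.546 → step 23: x=0.225, v=0.264, θ=-0.036, ω=-0.119
apply F[23]=-2.410 → step 24: x=0.230, v=0.241, θ=-0.038, ω=-0.094
apply F[24]=-2.281 → step 25: x=0.235, v=0.219, θ=-0.040, ω=-0.073
apply F[25]=-2.157 → step 26: x=0.239, v=0.199, θ=-0.041, ω=-0.054
apply F[26]=-2.040 → step 27: x=0.242, v=0.180, θ=-0.042, ω=-0.037
apply F[27]=-1.930 → step 28: x=0.246, v=0.162, θ=-0.043, ω=-0.023
apply F[28]=-1.827 → step 29: x=0.249, v=0.146, θ=-0.043, ω=-0.010
apply F[29]=-1.730 → step 30: x=0.252, v=0.130, θ=-0.043, ω=0.000
apply F[30]=-1.639 → step 31: x=0.254, v=0.116, θ=-0.043, ω=0.010
apply F[31]=-1.554 → step 32: x=0.256, v=0.102, θ=-0.043, ω=0.018
apply F[32]=-1.474 → step 33: x=0.258, v=0.089, θ=-0.042, ω=0.024
apply F[33]=-1.399 → step 34: x=0.260, v=0.077, θ=-0.042, ω=0.030
apply F[34]=-1.329 → step 35: x=0.261, v=0.066, θ=-0.041, ω=0.035
apply F[35]=-1.263 → step 36: x=0.263, v=0.056, θ=-0.040, ω=0.039
apply F[36]=-1.202 → step 37: x=0.264, v=0.046, θ=-0.040, ω=0.042
apply F[37]=-1.144 → step 38: x=0.264, v=0.036, θ=-0.039, ω=0.045
apply F[38]=-1.089 → step 39: x=0.265, v=0.027, θ=-0.038, ω=0.047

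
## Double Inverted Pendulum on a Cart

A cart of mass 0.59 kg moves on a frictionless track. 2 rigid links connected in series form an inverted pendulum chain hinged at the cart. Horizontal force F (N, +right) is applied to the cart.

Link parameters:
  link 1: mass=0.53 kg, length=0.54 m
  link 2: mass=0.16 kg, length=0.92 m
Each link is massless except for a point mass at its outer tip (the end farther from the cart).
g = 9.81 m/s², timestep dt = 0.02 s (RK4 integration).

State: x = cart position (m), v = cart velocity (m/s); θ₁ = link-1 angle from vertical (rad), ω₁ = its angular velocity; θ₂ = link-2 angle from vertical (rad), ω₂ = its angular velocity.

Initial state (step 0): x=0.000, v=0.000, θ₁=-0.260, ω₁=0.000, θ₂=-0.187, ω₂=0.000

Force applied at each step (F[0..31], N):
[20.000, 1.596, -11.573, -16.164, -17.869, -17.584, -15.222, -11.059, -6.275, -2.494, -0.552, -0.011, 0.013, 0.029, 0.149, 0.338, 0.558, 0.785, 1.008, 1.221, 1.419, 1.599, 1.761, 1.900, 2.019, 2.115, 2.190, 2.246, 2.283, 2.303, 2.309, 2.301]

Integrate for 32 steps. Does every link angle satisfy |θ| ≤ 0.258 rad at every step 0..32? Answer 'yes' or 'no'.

Answer: no

Derivation:
apply F[0]=+20.000 → step 1: x=0.007, v=0.680, θ₁=-0.273, ω₁=-1.310, θ₂=-0.187, ω₂=0.001
apply F[1]=+1.596 → step 2: x=0.021, v=0.779, θ₁=-0.302, ω₁=-1.597, θ₂=-0.187, ω₂=0.020
apply F[2]=-11.573 → step 3: x=0.034, v=0.480, θ₁=-0.330, ω₁=-1.203, θ₂=-0.186, ω₂=0.067
apply F[3]=-16.164 → step 4: x=0.039, v=0.055, θ₁=-0.348, ω₁=-0.609, θ₂=-0.184, ω₂=0.136
apply F[4]=-17.869 → step 5: x=0.036, v=-0.413, θ₁=-0.354, ω₁=0.047, θ₂=-0.180, ω₂=0.218
apply F[5]=-17.584 → step 6: x=0.023, v=-0.873, θ₁=-0.346, ω₁=0.691, θ₂=-0.175, ω₂=0.300
apply F[6]=-15.222 → step 7: x=0.001, v=-1.271, θ₁=-0.327, ω₁=1.239, θ₂=-0.168, ω₂=0.371
apply F[7]=-11.059 → step 8: x=-0.027, v=-1.556, θ₁=-0.299, ω₁=1.608, θ₂=-0.161, ω₂=0.424
apply F[8]=-6.275 → step 9: x=-0.059, v=-1.704, θ₁=-0.265, ω₁=1.757, θ₂=-0.152, ω₂=0.459
apply F[9]=-2.494 → step 10: x=-0.094, v=-1.741, θ₁=-0.230, ω₁=1.725, θ₂=-0.142, ω₂=0.482
apply F[10]=-0.552 → step 11: x=-0.128, v=-1.721, θ₁=-0.197, ω₁=1.606, θ₂=-0.132, ω₂=0.499
apply F[11]=-0.011 → step 12: x=-0.163, v=-1.688, θ₁=-0.166, ω₁=1.474, θ₂=-0.122, ω₂=0.511
apply F[12]=+0.013 → step 13: x=-0.196, v=-1.658, θ₁=-0.138, ω₁=1.362, θ₂=-0.112, ω₂=0.519
apply F[13]=+0.029 → step 14: x=-0.229, v=-1.632, θ₁=-0.112, ω₁=1.267, θ₂=-0.102, ω₂=0.524
apply F[14]=+0.149 → step 15: x=-0.261, v=-1.607, θ₁=-0.087, ω₁=1.184, θ₂=-0.091, ω₂=0.525
apply F[15]=+0.338 → step 16: x=-0.293, v=-1.580, θ₁=-0.064, ω₁=1.107, θ₂=-0.081, ω₂=0.522
apply F[16]=+0.558 → step 17: x=-0.324, v=-1.549, θ₁=-0.043, ω₁=1.034, θ₂=-0.070, ω₂=0.516
apply F[17]=+0.785 → step 18: x=-0.355, v=-1.516, θ₁=-0.023, ω₁=0.963, θ₂=-0.060, ω₂=0.508
apply F[18]=+1.008 → step 19: x=-0.385, v=-1.478, θ₁=-0.005, ω₁=0.893, θ₂=-0.050, ω₂=0.497
apply F[19]=+1.221 → step 20: x=-0.414, v=-1.438, θ₁=0.013, ω₁=0.825, θ₂=-0.040, ω₂=0.484
apply F[20]=+1.419 → step 21: x=-0.442, v=-1.394, θ₁=0.028, ω₁=0.757, θ₂=-0.031, ω₂=0.469
apply F[21]=+1.599 → step 22: x=-0.470, v=-1.348, θ₁=0.043, ω₁=0.691, θ₂=-0.021, ω₂=0.453
apply F[22]=+1.761 → step 23: x=-0.496, v=-1.300, θ₁=0.056, ω₁=0.627, θ₂=-0.012, ω₂=0.435
apply F[23]=+1.900 → step 24: x=-0.522, v=-1.249, θ₁=0.068, ω₁=0.564, θ₂=-0.004, ω₂=0.415
apply F[24]=+2.019 → step 25: x=-0.546, v=-1.198, θ₁=0.079, ω₁=0.503, θ₂=0.004, ω₂=0.395
apply F[25]=+2.115 → step 26: x=-0.570, v=-1.145, θ₁=0.088, ω₁=0.444, θ₂=0.012, ω₂=0.374
apply F[26]=+2.190 → step 27: x=-0.592, v=-1.092, θ₁=0.096, ω₁=0.388, θ₂=0.019, ω₂=0.353
apply F[27]=+2.246 → step 28: x=-0.613, v=-1.039, θ₁=0.104, ω₁=0.335, θ₂=0.026, ω₂=0.331
apply F[28]=+2.283 → step 29: x=-0.634, v=-0.986, θ₁=0.110, ω₁=0.286, θ₂=0.032, ω₂=0.309
apply F[29]=+2.303 → step 30: x=-0.653, v=-0.935, θ₁=0.115, ω₁=0.239, θ₂=0.038, ω₂=0.287
apply F[30]=+2.309 → step 31: x=-0.671, v=-0.884, θ₁=0.119, ω₁=0.196, θ₂=0.044, ω₂=0.266
apply F[31]=+2.301 → step 32: x=-0.688, v=-0.834, θ₁=0.123, ω₁=0.157, θ₂=0.049, ω₂=0.245
Max |angle| over trajectory = 0.354 rad; bound = 0.258 → exceeded.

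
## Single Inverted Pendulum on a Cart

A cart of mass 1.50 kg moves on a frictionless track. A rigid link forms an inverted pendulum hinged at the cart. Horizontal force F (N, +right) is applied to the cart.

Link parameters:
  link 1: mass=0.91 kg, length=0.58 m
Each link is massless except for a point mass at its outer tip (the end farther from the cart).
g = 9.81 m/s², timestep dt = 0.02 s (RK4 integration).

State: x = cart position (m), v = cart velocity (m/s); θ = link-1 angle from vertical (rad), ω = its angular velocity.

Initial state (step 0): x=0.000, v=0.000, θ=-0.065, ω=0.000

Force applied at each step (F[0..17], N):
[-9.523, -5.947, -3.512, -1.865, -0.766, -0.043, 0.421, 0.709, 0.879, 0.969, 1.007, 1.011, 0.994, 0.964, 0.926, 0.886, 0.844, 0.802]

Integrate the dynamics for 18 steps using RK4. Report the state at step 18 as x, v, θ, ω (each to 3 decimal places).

apply F[0]=-9.523 → step 1: x=-0.001, v=-0.119, θ=-0.063, ω=0.183
apply F[1]=-5.947 → step 2: x=-0.004, v=-0.191, θ=-0.058, ω=0.286
apply F[2]=-3.512 → step 3: x=-0.009, v=-0.231, θ=-0.052, ω=0.337
apply F[3]=-1.865 → step 4: x=-0.013, v=-0.250, θ=-0.045, ω=0.353
apply F[4]=-0.766 → step 5: x=-0.018, v=-0.255, θ=-0.038, ω=0.348
apply F[5]=-0.043 → step 6: x=-0.023, v=-0.252, θ=-0.032, ω=0.330
apply F[6]=+0.421 → step 7: x=-0.028, v=-0.243, θ=-0.025, ω=0.305
apply F[7]=+0.709 → step 8: x=-0.033, v=-0.231, θ=-0.019, ω=0.277
apply F[8]=+0.879 → step 9: x=-0.038, v=-0.217, θ=-0.014, ω=0.247
apply F[9]=+0.969 → step 10: x=-0.042, v=-0.203, θ=-0.010, ω=0.219
apply F[10]=+1.007 → step 11: x=-0.046, v=-0.189, θ=-0.005, ω=0.191
apply F[11]=+1.011 → step 12: x=-0.049, v=-0.175, θ=-0.002, ω=0.166
apply F[12]=+0.994 → step 13: x=-0.053, v=-0.161, θ=0.001, ω=0.143
apply F[13]=+0.964 → step 14: x=-0.056, v=-0.149, θ=0.004, ω=0.122
apply F[14]=+0.926 → step 15: x=-0.059, v=-0.137, θ=0.006, ω=0.104
apply F[15]=+0.886 → step 16: x=-0.061, v=-0.126, θ=0.008, ω=0.087
apply F[16]=+0.844 → step 17: x=-0.064, v=-0.116, θ=0.010, ω=0.073
apply F[17]=+0.802 → step 18: x=-0.066, v=-0.106, θ=0.011, ω=0.060

Answer: x=-0.066, v=-0.106, θ=0.011, ω=0.060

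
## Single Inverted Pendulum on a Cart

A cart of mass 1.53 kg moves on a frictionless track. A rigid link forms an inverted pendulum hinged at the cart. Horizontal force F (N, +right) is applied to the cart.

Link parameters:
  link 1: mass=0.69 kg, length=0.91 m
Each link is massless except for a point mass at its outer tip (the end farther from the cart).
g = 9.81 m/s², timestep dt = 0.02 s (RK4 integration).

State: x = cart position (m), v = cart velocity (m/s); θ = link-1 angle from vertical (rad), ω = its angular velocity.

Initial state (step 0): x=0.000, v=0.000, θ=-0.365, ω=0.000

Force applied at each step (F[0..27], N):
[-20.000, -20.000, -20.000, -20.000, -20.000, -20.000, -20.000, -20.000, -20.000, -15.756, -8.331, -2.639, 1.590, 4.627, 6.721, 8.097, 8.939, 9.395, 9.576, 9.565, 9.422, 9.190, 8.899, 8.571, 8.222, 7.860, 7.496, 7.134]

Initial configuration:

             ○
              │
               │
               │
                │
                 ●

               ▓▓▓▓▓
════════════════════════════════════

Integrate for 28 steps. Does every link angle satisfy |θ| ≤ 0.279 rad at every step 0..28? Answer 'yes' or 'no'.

Answer: no

Derivation:
apply F[0]=-20.000 → step 1: x=-0.002, v=-0.219, θ=-0.364, ω=0.148
apply F[1]=-20.000 → step 2: x=-0.009, v=-0.439, θ=-0.359, ω=0.298
apply F[2]=-20.000 → step 3: x=-0.020, v=-0.660, θ=-0.352, ω=0.451
apply F[3]=-20.000 → step 4: x=-0.035, v=-0.883, θ=-0.341, ω=0.607
apply F[4]=-20.000 → step 5: x=-0.055, v=-1.107, θ=-0.327, ω=0.769
apply F[5]=-20.000 → step 6: x=-0.079, v=-1.334, θ=-0.310, ω=0.939
apply F[6]=-20.000 → step 7: x=-0.108, v=-1.564, θ=-0.290, ω=1.116
apply F[7]=-20.000 → step 8: x=-0.142, v=-1.797, θ=-0.265, ω=1.304
apply F[8]=-20.000 → step 9: x=-0.180, v=-2.035, θ=-0.237, ω=1.503
apply F[9]=-15.756 → step 10: x=-0.223, v=-2.222, θ=-0.206, ω=1.656
apply F[10]=-8.331 → step 11: x=-0.268, v=-2.318, θ=-0.172, ω=1.719
apply F[11]=-2.639 → step 12: x=-0.315, v=-2.342, θ=-0.138, ω=1.712
apply F[12]=+1.590 → step 13: x=-0.361, v=-2.314, θ=-0.104, ω=1.655
apply F[13]=+4.627 → step 14: x=-0.407, v=-2.248, θ=-0.072, ω=1.564
apply F[14]=+6.721 → step 15: x=-0.451, v=-2.156, θ=-0.042, ω=1.451
apply F[15]=+8.097 → step 16: x=-0.493, v=-2.048, θ=-0.014, ω=1.327
apply F[16]=+8.939 → step 17: x=-0.533, v=-1.931, θ=0.011, ω=1.198
apply F[17]=+9.395 → step 18: x=-0.570, v=-1.810, θ=0.034, ω=1.070
apply F[18]=+9.576 → step 19: x=-0.605, v=-1.689, θ=0.054, ω=0.946
apply F[19]=+9.565 → step 20: x=-0.638, v=-1.569, θ=0.072, ω=0.828
apply F[20]=+9.422 → step 21: x=-0.668, v=-1.453, θ=0.087, ω=0.718
apply F[21]=+9.190 → step 22: x=-0.696, v=-1.341, θ=0.100, ω=0.616
apply F[22]=+8.899 → step 23: x=-0.722, v=-1.234, θ=0.112, ω=0.522
apply F[23]=+8.571 → step 24: x=-0.745, v=-1.133, θ=0.121, ω=0.437
apply F[24]=+8.222 → step 25: x=-0.767, v=-1.037, θ=0.129, ω=0.359
apply F[25]=+7.860 → step 26: x=-0.787, v=-0.946, θ=0.136, ω=0.289
apply F[26]=+7.496 → step 27: x=-0.805, v=-0.861, θ=0.141, ω=0.226
apply F[27]=+7.134 → step 28: x=-0.821, v=-0.781, θ=0.145, ω=0.169
Max |angle| over trajectory = 0.365 rad; bound = 0.279 → exceeded.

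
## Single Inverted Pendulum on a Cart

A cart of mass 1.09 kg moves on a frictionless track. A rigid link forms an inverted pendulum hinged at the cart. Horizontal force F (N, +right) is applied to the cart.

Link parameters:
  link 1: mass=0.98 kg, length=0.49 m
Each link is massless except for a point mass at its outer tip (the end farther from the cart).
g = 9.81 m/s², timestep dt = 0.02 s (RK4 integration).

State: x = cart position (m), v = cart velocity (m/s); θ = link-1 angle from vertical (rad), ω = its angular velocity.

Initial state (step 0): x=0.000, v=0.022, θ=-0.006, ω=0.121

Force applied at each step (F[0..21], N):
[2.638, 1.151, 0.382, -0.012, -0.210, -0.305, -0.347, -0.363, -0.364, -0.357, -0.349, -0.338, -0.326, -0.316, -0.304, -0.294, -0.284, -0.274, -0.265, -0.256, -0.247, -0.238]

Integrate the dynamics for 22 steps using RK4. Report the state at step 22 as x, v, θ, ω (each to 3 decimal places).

apply F[0]=+2.638 → step 1: x=0.001, v=0.071, θ=-0.005, ω=0.018
apply F[1]=+1.151 → step 2: x=0.003, v=0.093, θ=-0.005, ω=-0.028
apply F[2]=+0.382 → step 3: x=0.005, v=0.101, θ=-0.005, ω=-0.046
apply F[3]=-0.012 → step 4: x=0.007, v=0.102, θ=-0.006, ω=-0.050
apply F[4]=-0.210 → step 5: x=0.009, v=0.099, θ=-0.007, ω=-0.048
apply F[5]=-0.305 → step 6: x=0.011, v=0.095, θ=-0.008, ω=-0.042
apply F[6]=-0.347 → step 7: x=0.012, v=0.090, θ=-0.009, ω=-0.036
apply F[7]=-0.363 → step 8: x=0.014, v=0.085, θ=-0.010, ω=-0.030
apply F[8]=-0.364 → step 9: x=0.016, v=0.080, θ=-0.010, ω=-0.024
apply F[9]=-0.357 → step 10: x=0.017, v=0.076, θ=-0.011, ω=-0.018
apply F[10]=-0.349 → step 11: x=0.019, v=0.071, θ=-0.011, ω=-0.013
apply F[11]=-0.338 → step 12: x=0.020, v=0.067, θ=-0.011, ω=-0.009
apply F[12]=-0.326 → step 13: x=0.021, v=0.063, θ=-0.011, ω=-0.006
apply F[13]=-0.316 → step 14: x=0.023, v=0.059, θ=-0.011, ω=-0.002
apply F[14]=-0.304 → step 15: x=0.024, v=0.056, θ=-0.011, ω=0.000
apply F[15]=-0.294 → step 16: x=0.025, v=0.052, θ=-0.011, ω=0.002
apply F[16]=-0.284 → step 17: x=0.026, v=0.049, θ=-0.011, ω=0.004
apply F[17]=-0.274 → step 18: x=0.027, v=0.046, θ=-0.011, ω=0.006
apply F[18]=-0.265 → step 19: x=0.028, v=0.043, θ=-0.011, ω=0.007
apply F[19]=-0.256 → step 20: x=0.029, v=0.040, θ=-0.011, ω=0.009
apply F[20]=-0.247 → step 21: x=0.029, v=0.038, θ=-0.011, ω=0.010
apply F[21]=-0.238 → step 22: x=0.030, v=0.035, θ=-0.011, ω=0.010

Answer: x=0.030, v=0.035, θ=-0.011, ω=0.010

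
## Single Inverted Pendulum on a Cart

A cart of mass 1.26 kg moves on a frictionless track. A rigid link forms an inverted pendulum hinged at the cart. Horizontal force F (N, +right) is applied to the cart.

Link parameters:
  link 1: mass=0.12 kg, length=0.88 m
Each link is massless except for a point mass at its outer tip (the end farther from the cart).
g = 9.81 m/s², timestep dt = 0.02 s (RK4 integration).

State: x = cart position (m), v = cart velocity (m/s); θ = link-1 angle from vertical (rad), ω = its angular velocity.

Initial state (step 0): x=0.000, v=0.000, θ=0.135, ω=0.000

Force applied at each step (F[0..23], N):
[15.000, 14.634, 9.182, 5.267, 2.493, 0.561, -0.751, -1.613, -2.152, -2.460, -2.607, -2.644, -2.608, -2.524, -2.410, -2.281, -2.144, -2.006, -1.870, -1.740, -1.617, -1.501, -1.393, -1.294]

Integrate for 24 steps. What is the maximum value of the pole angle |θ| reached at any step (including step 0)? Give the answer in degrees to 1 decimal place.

Answer: 7.7°

Derivation:
apply F[0]=+15.000 → step 1: x=0.002, v=0.235, θ=0.133, ω=-0.235
apply F[1]=+14.634 → step 2: x=0.009, v=0.465, θ=0.126, ω=-0.465
apply F[2]=+9.182 → step 3: x=0.020, v=0.608, θ=0.115, ω=-0.600
apply F[3]=+5.267 → step 4: x=0.033, v=0.690, θ=0.102, ω=-0.668
apply F[4]=+2.493 → step 5: x=0.047, v=0.728, θ=0.089, ω=-0.689
apply F[5]=+0.561 → step 6: x=0.062, v=0.735, θ=0.075, ω=-0.679
apply F[6]=-0.751 → step 7: x=0.076, v=0.722, θ=0.062, ω=-0.649
apply F[7]=-1.613 → step 8: x=0.091, v=0.695, θ=0.049, ω=-0.607
apply F[8]=-2.152 → step 9: x=0.104, v=0.660, θ=0.038, ω=-0.558
apply F[9]=-2.460 → step 10: x=0.117, v=0.621, θ=0.027, ω=-0.505
apply F[10]=-2.607 → step 11: x=0.129, v=0.579, θ=0.017, ω=-0.453
apply F[11]=-2.644 → step 12: x=0.140, v=0.537, θ=0.009, ω=-0.402
apply F[12]=-2.608 → step 13: x=0.150, v=0.495, θ=0.001, ω=-0.354
apply F[13]=-2.524 → step 14: x=0.160, v=0.455, θ=-0.005, ω=-0.309
apply F[14]=-2.410 → step 15: x=0.169, v=0.417, θ=-0.011, ω=-0.267
apply F[15]=-2.281 → step 16: x=0.177, v=0.381, θ=-0.016, ω=-0.229
apply F[16]=-2.144 → step 17: x=0.184, v=0.347, θ=-0.020, ω=-0.195
apply F[17]=-2.006 → step 18: x=0.191, v=0.316, θ=-0.024, ω=-0.165
apply F[18]=-1.870 → step 19: x=0.197, v=0.287, θ=-0.027, ω=-0.137
apply F[19]=-1.740 → step 20: x=0.202, v=0.260, θ=-0.029, ω=-0.113
apply F[20]=-1.617 → step 21: x=0.207, v=0.235, θ=-0.031, ω=-0.091
apply F[21]=-1.501 → step 22: x=0.211, v=0.211, θ=-0.033, ω=-0.072
apply F[22]=-1.393 → step 23: x=0.215, v=0.190, θ=-0.034, ω=-0.055
apply F[23]=-1.294 → step 24: x=0.219, v=0.170, θ=-0.035, ω=-0.040
Max |angle| over trajectory = 0.135 rad = 7.7°.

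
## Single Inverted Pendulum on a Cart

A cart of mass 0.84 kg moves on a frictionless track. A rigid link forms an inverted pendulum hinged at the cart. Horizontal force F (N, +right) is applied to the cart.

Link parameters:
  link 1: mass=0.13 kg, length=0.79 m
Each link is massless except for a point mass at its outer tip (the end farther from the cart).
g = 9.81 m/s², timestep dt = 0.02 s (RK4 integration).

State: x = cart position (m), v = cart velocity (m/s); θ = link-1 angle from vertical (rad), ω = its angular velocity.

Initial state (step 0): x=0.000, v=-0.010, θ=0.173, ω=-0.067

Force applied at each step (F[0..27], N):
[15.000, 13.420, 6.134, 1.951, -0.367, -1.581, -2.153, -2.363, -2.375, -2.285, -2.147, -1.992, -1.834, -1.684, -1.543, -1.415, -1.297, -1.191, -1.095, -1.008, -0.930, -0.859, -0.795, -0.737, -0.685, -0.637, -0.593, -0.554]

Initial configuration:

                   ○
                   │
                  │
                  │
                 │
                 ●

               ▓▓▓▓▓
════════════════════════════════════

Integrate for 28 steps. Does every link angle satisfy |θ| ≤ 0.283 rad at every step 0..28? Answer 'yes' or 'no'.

apply F[0]=+15.000 → step 1: x=0.003, v=0.341, θ=0.168, ω=-0.462
apply F[1]=+13.420 → step 2: x=0.013, v=0.654, θ=0.155, ω=-0.814
apply F[2]=+6.134 → step 3: x=0.028, v=0.796, θ=0.137, ω=-0.955
apply F[3]=+1.951 → step 4: x=0.044, v=0.838, θ=0.118, ω=-0.977
apply F[4]=-0.367 → step 5: x=0.061, v=0.827, θ=0.099, ω=-0.935
apply F[5]=-1.581 → step 6: x=0.077, v=0.787, θ=0.081, ω=-0.862
apply F[6]=-2.153 → step 7: x=0.092, v=0.733, θ=0.065, ω=-0.777
apply F[7]=-2.363 → step 8: x=0.106, v=0.675, θ=0.050, ω=-0.690
apply F[8]=-2.375 → step 9: x=0.119, v=0.618, θ=0.037, ω=-0.606
apply F[9]=-2.285 → step 10: x=0.131, v=0.562, θ=0.026, ω=-0.528
apply F[10]=-2.147 → step 11: x=0.142, v=0.510, θ=0.016, ω=-0.458
apply F[11]=-1.992 → step 12: x=0.151, v=0.463, θ=0.007, ω=-0.394
apply F[12]=-1.834 → step 13: x=0.160, v=0.419, θ=-0.000, ω=-0.338
apply F[13]=-1.684 → step 14: x=0.168, v=0.379, θ=-0.006, ω=-0.288
apply F[14]=-1.543 → step 15: x=0.175, v=0.343, θ=-0.012, ω=-0.244
apply F[15]=-1.415 → step 16: x=0.182, v=0.309, θ=-0.016, ω=-0.206
apply F[16]=-1.297 → step 17: x=0.188, v=0.279, θ=-0.020, ω=-0.172
apply F[17]=-1.191 → step 18: x=0.193, v=0.251, θ=-0.023, ω=-0.142
apply F[18]=-1.095 → step 19: x=0.198, v=0.226, θ=-0.026, ω=-0.116
apply F[19]=-1.008 → step 20: x=0.202, v=0.203, θ=-0.028, ω=-0.093
apply F[20]=-0.930 → step 21: x=0.206, v=0.181, θ=-0.029, ω=-0.074
apply F[21]=-0.859 → step 22: x=0.209, v=0.162, θ=-0.031, ω=-0.056
apply F[22]=-0.795 → step 23: x=0.212, v=0.144, θ=-0.032, ω=-0.041
apply F[23]=-0.737 → step 24: x=0.215, v=0.127, θ=-0.032, ω=-0.028
apply F[24]=-0.685 → step 25: x=0.218, v=0.112, θ=-0.033, ω=-0.017
apply F[25]=-0.637 → step 26: x=0.220, v=0.098, θ=-0.033, ω=-0.007
apply F[26]=-0.593 → step 27: x=0.221, v=0.085, θ=-0.033, ω=0.001
apply F[27]=-0.554 → step 28: x=0.223, v=0.073, θ=-0.033, ω=0.008
Max |angle| over trajectory = 0.173 rad; bound = 0.283 → within bound.

Answer: yes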